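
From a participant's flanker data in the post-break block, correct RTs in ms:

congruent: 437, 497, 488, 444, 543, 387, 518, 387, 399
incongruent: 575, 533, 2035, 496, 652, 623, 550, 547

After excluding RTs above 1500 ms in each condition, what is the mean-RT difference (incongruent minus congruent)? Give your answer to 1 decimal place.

incongruent: exclude 2035
M(congruent) = 4100/9 = 455.556
M(incongruent) = 3976/7 = 568.000
Difference = 568.000 − 455.556 = 112.444 ms

112.4 ms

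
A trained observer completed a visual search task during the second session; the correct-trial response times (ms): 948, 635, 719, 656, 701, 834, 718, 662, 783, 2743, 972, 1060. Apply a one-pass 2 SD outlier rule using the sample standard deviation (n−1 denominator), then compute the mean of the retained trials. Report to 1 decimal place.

789.8 ms

n = 12, ΣRT = 11431, M = 952.583
Σ(x−M)² = 3706492.92; s = √(3706492.92/11) = 580.477
Cutoffs: 952.583 ± 2·580.477 → [-208.4, 2113.5]
Outside: 2743 → excluded.
Retained (n=11): Σ = 8688, mean = 8688/11 = 789.818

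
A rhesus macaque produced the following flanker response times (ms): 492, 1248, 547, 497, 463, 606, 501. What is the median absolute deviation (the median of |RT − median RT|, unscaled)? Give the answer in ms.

38 ms

Sorted: 463, 492, 497, 501, 547, 606, 1248 → median = 501
|x − 501|: 9, 747, 46, 4, 38, 105, 0
Sorted deviations: 0, 4, 9, 38, 46, 105, 747 → MAD = 38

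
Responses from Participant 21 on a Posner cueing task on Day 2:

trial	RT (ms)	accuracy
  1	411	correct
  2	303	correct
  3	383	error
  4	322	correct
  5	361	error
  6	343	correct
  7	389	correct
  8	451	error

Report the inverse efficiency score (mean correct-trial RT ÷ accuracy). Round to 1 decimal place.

Correct trials (n=5): 411, 303, 322, 343, 389
Mean correct RT = 1768/5 = 353.6000 ms
Proportion correct = 5/8
IES = 353.6000 / (5/8) = 565.760 ms

565.8 ms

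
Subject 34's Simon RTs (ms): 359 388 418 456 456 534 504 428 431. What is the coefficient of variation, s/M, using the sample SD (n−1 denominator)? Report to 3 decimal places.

n = 9, Σ = 3974, M = 441.5556
Σ(x−M)² = 23396.222; s = √(23396.222/8) = 54.0789
CV = 54.0789 / 441.5556 = 0.12247

0.122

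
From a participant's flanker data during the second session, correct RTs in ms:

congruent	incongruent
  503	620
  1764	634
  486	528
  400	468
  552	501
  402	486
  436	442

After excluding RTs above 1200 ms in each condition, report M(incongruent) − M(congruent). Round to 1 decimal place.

congruent: exclude 1764
M(congruent) = 2779/6 = 463.167
M(incongruent) = 3679/7 = 525.571
Difference = 525.571 − 463.167 = 62.405 ms

62.4 ms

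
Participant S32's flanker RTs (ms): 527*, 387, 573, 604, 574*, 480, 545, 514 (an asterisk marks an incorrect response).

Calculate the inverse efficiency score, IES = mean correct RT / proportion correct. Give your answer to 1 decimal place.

689.6 ms

Correct trials (n=6): 387, 573, 604, 480, 545, 514
Mean correct RT = 3103/6 = 517.1667 ms
Proportion correct = 6/8
IES = 517.1667 / (6/8) = 689.556 ms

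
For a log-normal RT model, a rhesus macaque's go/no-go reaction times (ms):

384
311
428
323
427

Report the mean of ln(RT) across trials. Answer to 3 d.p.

ln(RT): 5.9506, 5.7398, 6.0591, 5.7777, 6.0568
Σ ln(RT) = 29.5840
Mean = 29.5840/5 = 5.91680

5.917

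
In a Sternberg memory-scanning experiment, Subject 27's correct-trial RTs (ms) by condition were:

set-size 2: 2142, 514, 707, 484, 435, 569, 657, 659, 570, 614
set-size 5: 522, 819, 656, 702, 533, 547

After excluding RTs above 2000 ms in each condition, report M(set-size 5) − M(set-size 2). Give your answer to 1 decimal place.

set-size 2: exclude 2142
M(set-size 2) = 5209/9 = 578.778
M(set-size 5) = 3779/6 = 629.833
Difference = 629.833 − 578.778 = 51.056 ms

51.1 ms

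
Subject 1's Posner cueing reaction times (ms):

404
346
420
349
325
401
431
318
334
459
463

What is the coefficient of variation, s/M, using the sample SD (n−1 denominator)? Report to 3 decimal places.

0.139

n = 11, Σ = 4250, M = 386.3636
Σ(x−M)² = 29004.545; s = √(29004.545/10) = 53.8559
CV = 53.8559 / 386.3636 = 0.13939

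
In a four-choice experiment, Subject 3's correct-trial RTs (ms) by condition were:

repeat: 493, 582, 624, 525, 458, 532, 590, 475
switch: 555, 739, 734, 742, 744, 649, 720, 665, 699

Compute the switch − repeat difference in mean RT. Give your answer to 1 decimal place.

159.2 ms

M(repeat) = 4279/8 = 534.875
M(switch) = 6247/9 = 694.111
Difference = 694.111 − 534.875 = 159.236 ms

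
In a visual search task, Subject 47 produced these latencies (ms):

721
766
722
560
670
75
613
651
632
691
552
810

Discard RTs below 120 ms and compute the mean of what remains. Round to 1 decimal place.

671.6 ms

Excluded: 75
Retained (n=11): Σ = 7388
Mean = 7388/11 = 671.6364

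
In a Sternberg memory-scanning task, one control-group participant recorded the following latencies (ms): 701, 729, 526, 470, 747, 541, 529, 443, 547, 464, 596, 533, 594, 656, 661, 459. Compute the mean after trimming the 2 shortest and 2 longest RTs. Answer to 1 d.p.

Sorted: 443, 459, 464, 470, 526, 529, 533, 541, 547, 594, 596, 656, 661, 701, 729, 747
Drop lowest 2 (443, 459) and highest 2 (729, 747)
Remaining (n=12): Σ = 6818, mean = 6818/12 = 568.167

568.2 ms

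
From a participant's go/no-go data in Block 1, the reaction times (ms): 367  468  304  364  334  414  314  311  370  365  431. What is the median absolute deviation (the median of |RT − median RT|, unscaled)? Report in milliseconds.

49 ms

Sorted: 304, 311, 314, 334, 364, 365, 367, 370, 414, 431, 468 → median = 365
|x − 365|: 2, 103, 61, 1, 31, 49, 51, 54, 5, 0, 66
Sorted deviations: 0, 1, 2, 5, 31, 49, 51, 54, 61, 66, 103 → MAD = 49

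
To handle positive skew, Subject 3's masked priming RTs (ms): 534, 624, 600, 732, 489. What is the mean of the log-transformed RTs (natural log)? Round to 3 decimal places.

6.380

ln(RT): 6.2804, 6.4362, 6.3969, 6.5958, 6.1924
Σ ln(RT) = 31.9016
Mean = 31.9016/5 = 6.38032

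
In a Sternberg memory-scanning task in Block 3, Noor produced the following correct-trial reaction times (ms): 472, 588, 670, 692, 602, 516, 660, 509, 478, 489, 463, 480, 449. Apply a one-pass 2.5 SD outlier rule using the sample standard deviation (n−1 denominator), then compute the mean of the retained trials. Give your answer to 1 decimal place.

543.7 ms

n = 13, ΣRT = 7068, M = 543.692
Σ(x−M)² = 90790.77; s = √(90790.77/12) = 86.982
Cutoffs: 543.692 ± 2.5·86.982 → [326.2, 761.1]
No RTs fall outside the cutoffs; all 13 retained. Mean = 7068/13 = 543.692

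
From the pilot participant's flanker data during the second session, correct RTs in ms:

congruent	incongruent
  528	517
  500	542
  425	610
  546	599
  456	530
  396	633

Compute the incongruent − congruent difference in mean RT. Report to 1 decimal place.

96.7 ms

M(congruent) = 2851/6 = 475.167
M(incongruent) = 3431/6 = 571.833
Difference = 571.833 − 475.167 = 96.667 ms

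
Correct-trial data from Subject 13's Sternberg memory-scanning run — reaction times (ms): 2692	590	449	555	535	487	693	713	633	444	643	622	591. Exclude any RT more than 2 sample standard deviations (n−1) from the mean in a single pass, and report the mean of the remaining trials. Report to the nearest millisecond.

580 ms

n = 13, ΣRT = 9647, M = 742.077
Σ(x−M)² = 4205224.92; s = √(4205224.92/12) = 591.976
Cutoffs: 742.077 ± 2·591.976 → [-441.9, 1926.0]
Outside: 2692 → excluded.
Retained (n=12): Σ = 6955, mean = 6955/12 = 579.583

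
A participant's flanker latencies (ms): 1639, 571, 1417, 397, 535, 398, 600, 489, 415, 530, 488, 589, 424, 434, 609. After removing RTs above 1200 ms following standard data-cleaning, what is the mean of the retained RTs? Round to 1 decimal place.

Excluded: 1417, 1639
Retained (n=13): Σ = 6479
Mean = 6479/13 = 498.3846

498.4 ms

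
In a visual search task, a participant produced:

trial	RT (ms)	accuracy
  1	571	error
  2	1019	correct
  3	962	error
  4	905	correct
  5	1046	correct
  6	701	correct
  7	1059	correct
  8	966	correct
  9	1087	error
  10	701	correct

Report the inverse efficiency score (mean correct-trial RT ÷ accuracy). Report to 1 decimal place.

1305.5 ms

Correct trials (n=7): 1019, 905, 1046, 701, 1059, 966, 701
Mean correct RT = 6397/7 = 913.8571 ms
Proportion correct = 7/10
IES = 913.8571 / (7/10) = 1305.510 ms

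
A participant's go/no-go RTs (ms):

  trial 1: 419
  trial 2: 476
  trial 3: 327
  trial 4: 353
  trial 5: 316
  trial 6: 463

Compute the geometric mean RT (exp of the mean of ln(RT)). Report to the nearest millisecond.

ln(RT): 6.0379, 6.1654, 5.7900, 5.8665, 5.7557, 6.1377
Mean ln(RT) = 35.7532/6 = 5.95886
Geometric mean = exp(5.95886) = 387.17 ms

387 ms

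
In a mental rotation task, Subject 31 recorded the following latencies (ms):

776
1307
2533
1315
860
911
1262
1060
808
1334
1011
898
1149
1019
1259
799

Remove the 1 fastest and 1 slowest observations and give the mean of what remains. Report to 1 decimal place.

1070.9 ms

Sorted: 776, 799, 808, 860, 898, 911, 1011, 1019, 1060, 1149, 1259, 1262, 1307, 1315, 1334, 2533
Drop lowest 1 (776) and highest 1 (2533)
Remaining (n=14): Σ = 14992, mean = 14992/14 = 1070.857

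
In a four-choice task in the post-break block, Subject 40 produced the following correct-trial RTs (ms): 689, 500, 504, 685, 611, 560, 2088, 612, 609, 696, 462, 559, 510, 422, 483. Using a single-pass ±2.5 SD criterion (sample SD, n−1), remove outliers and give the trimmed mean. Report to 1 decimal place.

564.4 ms

n = 15, ΣRT = 9990, M = 666.000
Σ(x−M)² = 2268526.00; s = √(2268526.00/14) = 402.539
Cutoffs: 666.000 ± 2.5·402.539 → [-340.3, 1672.3]
Outside: 2088 → excluded.
Retained (n=14): Σ = 7902, mean = 7902/14 = 564.429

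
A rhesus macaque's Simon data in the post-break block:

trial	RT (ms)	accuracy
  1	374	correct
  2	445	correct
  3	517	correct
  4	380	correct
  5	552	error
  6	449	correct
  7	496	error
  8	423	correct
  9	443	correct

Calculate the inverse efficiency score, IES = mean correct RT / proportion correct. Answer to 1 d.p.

556.7 ms

Correct trials (n=7): 374, 445, 517, 380, 449, 423, 443
Mean correct RT = 3031/7 = 433.0000 ms
Proportion correct = 7/9
IES = 433.0000 / (7/9) = 556.714 ms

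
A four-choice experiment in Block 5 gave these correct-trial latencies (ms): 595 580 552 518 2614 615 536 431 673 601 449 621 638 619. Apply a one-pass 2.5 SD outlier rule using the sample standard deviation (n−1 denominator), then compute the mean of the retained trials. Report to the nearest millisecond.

571 ms

n = 14, ΣRT = 10042, M = 717.286
Σ(x−M)² = 3936324.86; s = √(3936324.86/13) = 550.267
Cutoffs: 717.286 ± 2.5·550.267 → [-658.4, 2093.0]
Outside: 2614 → excluded.
Retained (n=13): Σ = 7428, mean = 7428/13 = 571.385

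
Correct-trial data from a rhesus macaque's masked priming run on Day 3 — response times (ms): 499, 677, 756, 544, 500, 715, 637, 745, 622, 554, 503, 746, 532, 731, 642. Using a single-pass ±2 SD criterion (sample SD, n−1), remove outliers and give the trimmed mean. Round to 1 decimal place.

626.9 ms

n = 15, ΣRT = 9403, M = 626.867
Σ(x−M)² = 135267.73; s = √(135267.73/14) = 98.295
Cutoffs: 626.867 ± 2·98.295 → [430.3, 823.5]
No RTs fall outside the cutoffs; all 15 retained. Mean = 9403/15 = 626.867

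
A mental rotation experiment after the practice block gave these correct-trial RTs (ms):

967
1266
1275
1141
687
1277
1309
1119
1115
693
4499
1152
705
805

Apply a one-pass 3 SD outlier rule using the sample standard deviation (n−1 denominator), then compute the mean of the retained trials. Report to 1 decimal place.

n = 14, ΣRT = 18010, M = 1286.429
Σ(x−M)² = 11801741.43; s = √(11801741.43/13) = 952.799
Cutoffs: 1286.429 ± 3·952.799 → [-1572.0, 4144.8]
Outside: 4499 → excluded.
Retained (n=13): Σ = 13511, mean = 13511/13 = 1039.308

1039.3 ms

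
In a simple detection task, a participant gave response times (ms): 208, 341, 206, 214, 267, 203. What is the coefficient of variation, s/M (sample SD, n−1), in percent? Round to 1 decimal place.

23.0%

n = 6, Σ = 1439, M = 239.8333
Σ(x−M)² = 15154.833; s = √(15154.833/5) = 55.0542
CV = 55.0542 / 239.8333 = 0.22955 = 22.955%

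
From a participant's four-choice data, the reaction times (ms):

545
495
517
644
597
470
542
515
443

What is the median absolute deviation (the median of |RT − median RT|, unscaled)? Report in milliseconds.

Sorted: 443, 470, 495, 515, 517, 542, 545, 597, 644 → median = 517
|x − 517|: 28, 22, 0, 127, 80, 47, 25, 2, 74
Sorted deviations: 0, 2, 22, 25, 28, 47, 74, 80, 127 → MAD = 28

28 ms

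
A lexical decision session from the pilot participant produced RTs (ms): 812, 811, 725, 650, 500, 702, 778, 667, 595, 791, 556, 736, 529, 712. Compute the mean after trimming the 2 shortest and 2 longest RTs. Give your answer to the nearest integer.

691 ms

Sorted: 500, 529, 556, 595, 650, 667, 702, 712, 725, 736, 778, 791, 811, 812
Drop lowest 2 (500, 529) and highest 2 (811, 812)
Remaining (n=10): Σ = 6912, mean = 6912/10 = 691.200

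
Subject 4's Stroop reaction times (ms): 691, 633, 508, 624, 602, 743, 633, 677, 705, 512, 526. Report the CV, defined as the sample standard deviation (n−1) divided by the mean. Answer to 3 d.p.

0.129

n = 11, Σ = 6854, M = 623.0909
Σ(x−M)² = 64260.909; s = √(64260.909/10) = 80.1629
CV = 80.1629 / 623.0909 = 0.12865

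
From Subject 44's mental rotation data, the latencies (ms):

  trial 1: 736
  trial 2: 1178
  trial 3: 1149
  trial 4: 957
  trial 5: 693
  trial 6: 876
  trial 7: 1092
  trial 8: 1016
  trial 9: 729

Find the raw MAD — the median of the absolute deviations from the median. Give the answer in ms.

Sorted: 693, 729, 736, 876, 957, 1016, 1092, 1149, 1178 → median = 957
|x − 957|: 221, 221, 192, 0, 264, 81, 135, 59, 228
Sorted deviations: 0, 59, 81, 135, 192, 221, 221, 228, 264 → MAD = 192

192 ms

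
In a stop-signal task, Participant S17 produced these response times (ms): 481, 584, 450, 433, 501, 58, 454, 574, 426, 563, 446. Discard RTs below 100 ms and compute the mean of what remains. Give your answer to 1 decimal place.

Excluded: 58
Retained (n=10): Σ = 4912
Mean = 4912/10 = 491.2000

491.2 ms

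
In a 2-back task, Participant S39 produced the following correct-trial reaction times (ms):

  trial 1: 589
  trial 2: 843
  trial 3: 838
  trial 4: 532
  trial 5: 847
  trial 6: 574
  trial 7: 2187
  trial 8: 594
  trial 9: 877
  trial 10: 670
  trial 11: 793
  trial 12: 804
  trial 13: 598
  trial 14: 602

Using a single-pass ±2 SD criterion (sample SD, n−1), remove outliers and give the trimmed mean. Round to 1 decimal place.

704.7 ms

n = 14, ΣRT = 11348, M = 810.571
Σ(x−M)² = 2240465.43; s = √(2240465.43/13) = 415.143
Cutoffs: 810.571 ± 2·415.143 → [-19.7, 1640.9]
Outside: 2187 → excluded.
Retained (n=13): Σ = 9161, mean = 9161/13 = 704.692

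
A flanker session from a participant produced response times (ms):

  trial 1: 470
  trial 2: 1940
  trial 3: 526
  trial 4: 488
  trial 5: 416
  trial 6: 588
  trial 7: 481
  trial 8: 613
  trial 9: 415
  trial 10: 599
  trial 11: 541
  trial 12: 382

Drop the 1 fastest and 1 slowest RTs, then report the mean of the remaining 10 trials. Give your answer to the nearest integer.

Sorted: 382, 415, 416, 470, 481, 488, 526, 541, 588, 599, 613, 1940
Drop lowest 1 (382) and highest 1 (1940)
Remaining (n=10): Σ = 5137, mean = 5137/10 = 513.700

514 ms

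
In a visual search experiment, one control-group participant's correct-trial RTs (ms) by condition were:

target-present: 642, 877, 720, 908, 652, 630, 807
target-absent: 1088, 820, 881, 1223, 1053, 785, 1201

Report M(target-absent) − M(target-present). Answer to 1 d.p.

259.3 ms

M(target-present) = 5236/7 = 748.000
M(target-absent) = 7051/7 = 1007.286
Difference = 1007.286 − 748.000 = 259.286 ms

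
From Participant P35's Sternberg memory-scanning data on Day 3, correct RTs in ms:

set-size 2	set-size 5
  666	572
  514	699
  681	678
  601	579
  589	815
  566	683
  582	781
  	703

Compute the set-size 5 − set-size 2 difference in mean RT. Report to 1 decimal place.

88.9 ms

M(set-size 2) = 4199/7 = 599.857
M(set-size 5) = 5510/8 = 688.750
Difference = 688.750 − 599.857 = 88.893 ms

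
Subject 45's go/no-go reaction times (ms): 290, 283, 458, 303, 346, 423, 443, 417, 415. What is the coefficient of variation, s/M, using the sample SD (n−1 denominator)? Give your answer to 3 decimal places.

n = 9, Σ = 3378, M = 375.3333
Σ(x−M)² = 38894.000; s = √(38894.000/8) = 69.7263
CV = 69.7263 / 375.3333 = 0.18577

0.186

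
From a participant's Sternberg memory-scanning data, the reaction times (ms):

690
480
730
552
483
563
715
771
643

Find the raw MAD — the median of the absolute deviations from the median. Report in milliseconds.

87 ms

Sorted: 480, 483, 552, 563, 643, 690, 715, 730, 771 → median = 643
|x − 643|: 47, 163, 87, 91, 160, 80, 72, 128, 0
Sorted deviations: 0, 47, 72, 80, 87, 91, 128, 160, 163 → MAD = 87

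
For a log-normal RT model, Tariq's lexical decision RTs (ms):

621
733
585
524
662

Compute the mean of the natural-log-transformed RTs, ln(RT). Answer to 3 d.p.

6.431

ln(RT): 6.4313, 6.5971, 6.3716, 6.2615, 6.4953
Σ ln(RT) = 32.1568
Mean = 32.1568/5 = 6.43137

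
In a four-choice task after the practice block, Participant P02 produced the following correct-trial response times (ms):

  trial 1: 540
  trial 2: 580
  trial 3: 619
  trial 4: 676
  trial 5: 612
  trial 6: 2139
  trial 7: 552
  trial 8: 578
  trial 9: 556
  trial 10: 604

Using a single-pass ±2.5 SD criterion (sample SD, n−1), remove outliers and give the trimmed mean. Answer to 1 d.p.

590.8 ms

n = 10, ΣRT = 7456, M = 745.600
Σ(x−M)² = 2171548.40; s = √(2171548.40/9) = 491.206
Cutoffs: 745.600 ± 2.5·491.206 → [-482.4, 1973.6]
Outside: 2139 → excluded.
Retained (n=9): Σ = 5317, mean = 5317/9 = 590.778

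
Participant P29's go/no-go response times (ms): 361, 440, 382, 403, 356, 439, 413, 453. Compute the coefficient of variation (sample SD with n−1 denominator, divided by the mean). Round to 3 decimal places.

0.091

n = 8, Σ = 3247, M = 405.8750
Σ(x−M)² = 9612.875; s = √(9612.875/7) = 37.0576
CV = 37.0576 / 405.8750 = 0.09130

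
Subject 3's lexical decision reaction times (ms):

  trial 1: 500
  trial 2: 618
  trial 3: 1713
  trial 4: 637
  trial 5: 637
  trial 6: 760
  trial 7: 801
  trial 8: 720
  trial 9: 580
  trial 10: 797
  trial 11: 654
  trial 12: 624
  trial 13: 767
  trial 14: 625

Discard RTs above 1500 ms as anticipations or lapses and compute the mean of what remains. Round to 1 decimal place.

Excluded: 1713
Retained (n=13): Σ = 8720
Mean = 8720/13 = 670.7692

670.8 ms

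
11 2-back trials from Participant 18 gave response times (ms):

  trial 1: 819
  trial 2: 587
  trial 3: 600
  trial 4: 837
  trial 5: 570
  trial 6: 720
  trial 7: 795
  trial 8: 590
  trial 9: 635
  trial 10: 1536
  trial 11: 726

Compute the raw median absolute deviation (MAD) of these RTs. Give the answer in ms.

117 ms

Sorted: 570, 587, 590, 600, 635, 720, 726, 795, 819, 837, 1536 → median = 720
|x − 720|: 99, 133, 120, 117, 150, 0, 75, 130, 85, 816, 6
Sorted deviations: 0, 6, 75, 85, 99, 117, 120, 130, 133, 150, 816 → MAD = 117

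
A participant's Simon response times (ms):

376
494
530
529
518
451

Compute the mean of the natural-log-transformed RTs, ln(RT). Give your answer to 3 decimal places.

ln(RT): 5.9296, 6.2025, 6.2729, 6.2710, 6.2500, 6.1115
Σ ln(RT) = 37.0374
Mean = 37.0374/6 = 6.17291

6.173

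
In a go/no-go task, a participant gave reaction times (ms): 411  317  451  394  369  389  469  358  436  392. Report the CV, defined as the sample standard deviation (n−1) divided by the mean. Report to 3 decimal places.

n = 10, Σ = 3986, M = 398.6000
Σ(x−M)² = 18594.400; s = √(18594.400/9) = 45.4538
CV = 45.4538 / 398.6000 = 0.11403

0.114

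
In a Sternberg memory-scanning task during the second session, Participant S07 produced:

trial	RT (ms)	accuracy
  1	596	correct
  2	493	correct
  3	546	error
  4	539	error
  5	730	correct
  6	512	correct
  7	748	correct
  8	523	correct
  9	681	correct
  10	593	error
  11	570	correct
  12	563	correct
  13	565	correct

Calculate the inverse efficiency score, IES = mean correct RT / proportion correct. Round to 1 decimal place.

777.5 ms

Correct trials (n=10): 596, 493, 730, 512, 748, 523, 681, 570, 563, 565
Mean correct RT = 5981/10 = 598.1000 ms
Proportion correct = 10/13
IES = 598.1000 / (10/13) = 777.530 ms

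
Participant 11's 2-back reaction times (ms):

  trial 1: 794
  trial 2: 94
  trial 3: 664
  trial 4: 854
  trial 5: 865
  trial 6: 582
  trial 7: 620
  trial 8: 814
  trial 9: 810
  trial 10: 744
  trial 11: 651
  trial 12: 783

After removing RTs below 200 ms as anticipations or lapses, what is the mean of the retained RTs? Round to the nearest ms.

Excluded: 94
Retained (n=11): Σ = 8181
Mean = 8181/11 = 743.7273

744 ms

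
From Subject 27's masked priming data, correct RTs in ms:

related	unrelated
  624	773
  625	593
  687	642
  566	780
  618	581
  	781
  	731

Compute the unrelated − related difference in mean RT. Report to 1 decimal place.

73.3 ms

M(related) = 3120/5 = 624.000
M(unrelated) = 4881/7 = 697.286
Difference = 697.286 − 624.000 = 73.286 ms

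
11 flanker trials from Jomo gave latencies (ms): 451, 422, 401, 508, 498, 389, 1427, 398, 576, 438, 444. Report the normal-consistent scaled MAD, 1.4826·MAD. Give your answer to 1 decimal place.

Sorted: 389, 398, 401, 422, 438, 444, 451, 498, 508, 576, 1427 → median = 444
|x − 444| sorted: 0, 6, 7, 22, 43, 46, 54, 55, 64, 132, 983 → MAD = 46
Robust SD ≈ 1.4826 × 46 = 68.200

68.2 ms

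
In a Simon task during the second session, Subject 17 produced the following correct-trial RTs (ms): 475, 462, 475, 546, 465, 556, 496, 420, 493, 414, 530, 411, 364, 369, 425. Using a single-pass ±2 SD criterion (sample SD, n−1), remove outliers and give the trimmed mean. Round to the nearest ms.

460 ms

n = 15, ΣRT = 6901, M = 460.067
Σ(x−M)² = 49214.93; s = √(49214.93/14) = 59.290
Cutoffs: 460.067 ± 2·59.290 → [341.5, 578.6]
No RTs fall outside the cutoffs; all 15 retained. Mean = 6901/15 = 460.067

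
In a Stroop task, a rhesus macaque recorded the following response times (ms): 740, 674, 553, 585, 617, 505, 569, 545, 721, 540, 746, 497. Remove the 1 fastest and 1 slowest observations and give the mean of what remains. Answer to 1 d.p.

604.9 ms

Sorted: 497, 505, 540, 545, 553, 569, 585, 617, 674, 721, 740, 746
Drop lowest 1 (497) and highest 1 (746)
Remaining (n=10): Σ = 6049, mean = 6049/10 = 604.900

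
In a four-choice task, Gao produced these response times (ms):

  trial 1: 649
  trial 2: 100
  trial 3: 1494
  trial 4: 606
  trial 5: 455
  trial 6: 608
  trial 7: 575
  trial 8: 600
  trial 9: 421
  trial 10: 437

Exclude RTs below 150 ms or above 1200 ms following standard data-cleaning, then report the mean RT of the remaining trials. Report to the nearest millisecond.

544 ms

Excluded: 100, 1494
Retained (n=8): Σ = 4351
Mean = 4351/8 = 543.8750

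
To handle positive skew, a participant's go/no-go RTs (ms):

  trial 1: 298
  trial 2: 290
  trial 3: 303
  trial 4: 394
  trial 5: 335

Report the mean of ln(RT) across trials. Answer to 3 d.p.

ln(RT): 5.6971, 5.6699, 5.7137, 5.9764, 5.8141
Σ ln(RT) = 28.8712
Mean = 28.8712/5 = 5.77424

5.774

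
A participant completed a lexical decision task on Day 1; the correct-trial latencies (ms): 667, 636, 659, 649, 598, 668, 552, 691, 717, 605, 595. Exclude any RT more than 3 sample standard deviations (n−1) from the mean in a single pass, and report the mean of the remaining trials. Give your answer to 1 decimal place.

n = 11, ΣRT = 7037, M = 639.727
Σ(x−M)² = 23258.18; s = √(23258.18/10) = 48.227
Cutoffs: 639.727 ± 3·48.227 → [495.0, 784.4]
No RTs fall outside the cutoffs; all 11 retained. Mean = 7037/11 = 639.727

639.7 ms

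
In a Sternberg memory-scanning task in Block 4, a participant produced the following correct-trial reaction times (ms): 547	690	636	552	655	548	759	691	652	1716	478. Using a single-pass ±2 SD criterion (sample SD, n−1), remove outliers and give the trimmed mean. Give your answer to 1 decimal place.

n = 11, ΣRT = 7924, M = 720.364
Σ(x−M)² = 1157482.55; s = √(1157482.55/10) = 340.218
Cutoffs: 720.364 ± 2·340.218 → [39.9, 1400.8]
Outside: 1716 → excluded.
Retained (n=10): Σ = 6208, mean = 6208/10 = 620.800

620.8 ms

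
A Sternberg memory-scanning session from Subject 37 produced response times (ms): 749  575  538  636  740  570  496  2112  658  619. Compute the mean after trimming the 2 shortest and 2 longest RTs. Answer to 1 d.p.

Sorted: 496, 538, 570, 575, 619, 636, 658, 740, 749, 2112
Drop lowest 2 (496, 538) and highest 2 (749, 2112)
Remaining (n=6): Σ = 3798, mean = 3798/6 = 633.000

633.0 ms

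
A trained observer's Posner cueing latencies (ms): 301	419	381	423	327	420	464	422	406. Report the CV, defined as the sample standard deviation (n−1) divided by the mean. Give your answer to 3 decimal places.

0.130

n = 9, Σ = 3563, M = 395.8889
Σ(x−M)² = 21244.889; s = √(21244.889/8) = 51.5326
CV = 51.5326 / 395.8889 = 0.13017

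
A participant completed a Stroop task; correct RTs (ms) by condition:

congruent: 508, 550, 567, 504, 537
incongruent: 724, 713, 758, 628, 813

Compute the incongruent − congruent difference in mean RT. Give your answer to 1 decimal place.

M(congruent) = 2666/5 = 533.200
M(incongruent) = 3636/5 = 727.200
Difference = 727.200 − 533.200 = 194.000 ms

194.0 ms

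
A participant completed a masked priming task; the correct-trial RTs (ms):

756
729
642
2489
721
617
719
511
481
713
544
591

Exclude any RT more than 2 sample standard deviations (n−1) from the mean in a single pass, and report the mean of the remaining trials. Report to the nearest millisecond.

639 ms

n = 12, ΣRT = 9513, M = 792.750
Σ(x−M)² = 3232390.25; s = √(3232390.25/11) = 542.083
Cutoffs: 792.750 ± 2·542.083 → [-291.4, 1876.9]
Outside: 2489 → excluded.
Retained (n=11): Σ = 7024, mean = 7024/11 = 638.545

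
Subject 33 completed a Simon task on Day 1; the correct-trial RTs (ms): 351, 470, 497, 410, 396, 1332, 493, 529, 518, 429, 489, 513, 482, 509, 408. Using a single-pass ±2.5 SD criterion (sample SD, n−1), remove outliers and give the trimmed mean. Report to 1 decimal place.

n = 15, ΣRT = 7826, M = 521.733
Σ(x−M)² = 742578.93; s = √(742578.93/14) = 230.307
Cutoffs: 521.733 ± 2.5·230.307 → [-54.0, 1097.5]
Outside: 1332 → excluded.
Retained (n=14): Σ = 6494, mean = 6494/14 = 463.857

463.9 ms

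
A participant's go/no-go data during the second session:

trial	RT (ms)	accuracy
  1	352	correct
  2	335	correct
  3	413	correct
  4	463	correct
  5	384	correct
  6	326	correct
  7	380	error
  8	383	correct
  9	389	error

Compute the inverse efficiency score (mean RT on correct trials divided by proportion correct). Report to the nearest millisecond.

488 ms

Correct trials (n=7): 352, 335, 413, 463, 384, 326, 383
Mean correct RT = 2656/7 = 379.4286 ms
Proportion correct = 7/9
IES = 379.4286 / (7/9) = 487.837 ms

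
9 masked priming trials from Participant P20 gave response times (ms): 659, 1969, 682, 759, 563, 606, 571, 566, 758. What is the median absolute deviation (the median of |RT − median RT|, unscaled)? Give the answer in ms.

Sorted: 563, 566, 571, 606, 659, 682, 758, 759, 1969 → median = 659
|x − 659|: 0, 1310, 23, 100, 96, 53, 88, 93, 99
Sorted deviations: 0, 23, 53, 88, 93, 96, 99, 100, 1310 → MAD = 93

93 ms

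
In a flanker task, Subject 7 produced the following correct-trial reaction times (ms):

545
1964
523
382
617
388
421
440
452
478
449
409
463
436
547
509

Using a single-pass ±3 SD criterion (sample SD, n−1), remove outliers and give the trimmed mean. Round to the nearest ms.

n = 16, ΣRT = 9023, M = 563.938
Σ(x−M)² = 2151864.94; s = √(2151864.94/15) = 378.758
Cutoffs: 563.938 ± 3·378.758 → [-572.3, 1700.2]
Outside: 1964 → excluded.
Retained (n=15): Σ = 7059, mean = 7059/15 = 470.600

471 ms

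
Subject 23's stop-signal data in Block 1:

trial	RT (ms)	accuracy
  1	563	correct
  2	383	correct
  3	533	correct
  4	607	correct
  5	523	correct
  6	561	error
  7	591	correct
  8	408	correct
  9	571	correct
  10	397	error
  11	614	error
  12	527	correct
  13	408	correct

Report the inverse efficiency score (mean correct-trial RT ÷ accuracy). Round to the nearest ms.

Correct trials (n=10): 563, 383, 533, 607, 523, 591, 408, 571, 527, 408
Mean correct RT = 5114/10 = 511.4000 ms
Proportion correct = 10/13
IES = 511.4000 / (10/13) = 664.820 ms

665 ms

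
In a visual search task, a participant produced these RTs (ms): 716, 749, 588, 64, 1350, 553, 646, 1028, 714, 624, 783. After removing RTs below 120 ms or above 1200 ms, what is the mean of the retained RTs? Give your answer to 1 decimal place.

711.2 ms

Excluded: 64, 1350
Retained (n=9): Σ = 6401
Mean = 6401/9 = 711.2222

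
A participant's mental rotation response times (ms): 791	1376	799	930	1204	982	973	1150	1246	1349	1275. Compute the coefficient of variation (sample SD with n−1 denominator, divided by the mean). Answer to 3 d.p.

n = 11, Σ = 12075, M = 1097.7273
Σ(x−M)² = 448412.182; s = √(448412.182/10) = 211.7575
CV = 211.7575 / 1097.7273 = 0.19291

0.193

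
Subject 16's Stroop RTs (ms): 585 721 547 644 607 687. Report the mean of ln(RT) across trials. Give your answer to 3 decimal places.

6.444

ln(RT): 6.3716, 6.5806, 6.3044, 6.4677, 6.4085, 6.5323
Σ ln(RT) = 38.6653
Mean = 38.6653/6 = 6.44421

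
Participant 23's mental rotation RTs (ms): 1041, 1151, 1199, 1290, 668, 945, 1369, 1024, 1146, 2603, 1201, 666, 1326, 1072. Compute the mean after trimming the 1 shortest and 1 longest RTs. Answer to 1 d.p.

1119.3 ms

Sorted: 666, 668, 945, 1024, 1041, 1072, 1146, 1151, 1199, 1201, 1290, 1326, 1369, 2603
Drop lowest 1 (666) and highest 1 (2603)
Remaining (n=12): Σ = 13432, mean = 13432/12 = 1119.333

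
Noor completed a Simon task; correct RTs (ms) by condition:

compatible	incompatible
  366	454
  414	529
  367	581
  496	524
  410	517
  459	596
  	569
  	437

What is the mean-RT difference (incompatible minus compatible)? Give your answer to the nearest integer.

107 ms

M(compatible) = 2512/6 = 418.667
M(incompatible) = 4207/8 = 525.875
Difference = 525.875 − 418.667 = 107.208 ms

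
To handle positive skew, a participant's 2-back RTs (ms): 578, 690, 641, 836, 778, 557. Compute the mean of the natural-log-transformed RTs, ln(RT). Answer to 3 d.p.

6.511

ln(RT): 6.3596, 6.5367, 6.4630, 6.7286, 6.6567, 6.3226
Σ ln(RT) = 39.0672
Mean = 39.0672/6 = 6.51120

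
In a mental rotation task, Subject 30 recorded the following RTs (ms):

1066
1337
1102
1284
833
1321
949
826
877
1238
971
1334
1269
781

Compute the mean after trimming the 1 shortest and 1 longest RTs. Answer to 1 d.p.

1089.2 ms

Sorted: 781, 826, 833, 877, 949, 971, 1066, 1102, 1238, 1269, 1284, 1321, 1334, 1337
Drop lowest 1 (781) and highest 1 (1337)
Remaining (n=12): Σ = 13070, mean = 13070/12 = 1089.167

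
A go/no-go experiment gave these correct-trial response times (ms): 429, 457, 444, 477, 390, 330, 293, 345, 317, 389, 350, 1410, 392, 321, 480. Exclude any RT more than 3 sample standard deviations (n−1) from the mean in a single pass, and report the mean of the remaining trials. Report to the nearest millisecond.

387 ms

n = 15, ΣRT = 6824, M = 454.933
Σ(x−M)² = 1028478.93; s = √(1028478.93/14) = 271.040
Cutoffs: 454.933 ± 3·271.040 → [-358.2, 1268.1]
Outside: 1410 → excluded.
Retained (n=14): Σ = 5414, mean = 5414/14 = 386.714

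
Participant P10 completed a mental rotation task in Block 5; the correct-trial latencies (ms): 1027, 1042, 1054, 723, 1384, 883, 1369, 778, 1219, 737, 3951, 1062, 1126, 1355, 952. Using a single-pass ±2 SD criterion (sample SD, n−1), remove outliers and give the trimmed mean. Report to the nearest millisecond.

1051 ms

n = 15, ΣRT = 18662, M = 1244.133
Σ(x−M)² = 8508291.73; s = √(8508291.73/14) = 779.574
Cutoffs: 1244.133 ± 2·779.574 → [-315.0, 2803.3]
Outside: 3951 → excluded.
Retained (n=14): Σ = 14711, mean = 14711/14 = 1050.786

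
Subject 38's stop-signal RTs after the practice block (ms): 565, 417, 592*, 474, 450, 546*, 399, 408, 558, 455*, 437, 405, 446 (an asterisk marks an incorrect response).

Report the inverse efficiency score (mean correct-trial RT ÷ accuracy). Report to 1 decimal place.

592.7 ms

Correct trials (n=10): 565, 417, 474, 450, 399, 408, 558, 437, 405, 446
Mean correct RT = 4559/10 = 455.9000 ms
Proportion correct = 10/13
IES = 455.9000 / (10/13) = 592.670 ms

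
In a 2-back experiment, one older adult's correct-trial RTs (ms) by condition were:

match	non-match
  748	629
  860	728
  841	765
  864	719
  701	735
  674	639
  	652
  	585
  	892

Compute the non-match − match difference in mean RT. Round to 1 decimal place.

M(match) = 4688/6 = 781.333
M(non-match) = 6344/9 = 704.889
Difference = 704.889 − 781.333 = -76.444 ms

-76.4 ms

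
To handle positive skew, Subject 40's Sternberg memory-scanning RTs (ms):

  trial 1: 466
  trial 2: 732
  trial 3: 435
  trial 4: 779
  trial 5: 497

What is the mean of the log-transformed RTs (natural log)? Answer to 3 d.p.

ln(RT): 6.1442, 6.5958, 6.0753, 6.6580, 6.2086
Σ ln(RT) = 31.6819
Mean = 31.6819/5 = 6.33638

6.336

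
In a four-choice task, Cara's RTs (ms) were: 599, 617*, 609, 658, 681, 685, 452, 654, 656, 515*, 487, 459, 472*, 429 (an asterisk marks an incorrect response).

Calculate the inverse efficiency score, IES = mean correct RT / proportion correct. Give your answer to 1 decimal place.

Correct trials (n=11): 599, 609, 658, 681, 685, 452, 654, 656, 487, 459, 429
Mean correct RT = 6369/11 = 579.0000 ms
Proportion correct = 11/14
IES = 579.0000 / (11/14) = 736.909 ms

736.9 ms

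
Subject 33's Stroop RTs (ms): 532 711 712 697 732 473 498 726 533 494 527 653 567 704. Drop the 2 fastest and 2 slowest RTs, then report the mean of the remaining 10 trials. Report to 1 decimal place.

613.4 ms

Sorted: 473, 494, 498, 527, 532, 533, 567, 653, 697, 704, 711, 712, 726, 732
Drop lowest 2 (473, 494) and highest 2 (726, 732)
Remaining (n=10): Σ = 6134, mean = 6134/10 = 613.400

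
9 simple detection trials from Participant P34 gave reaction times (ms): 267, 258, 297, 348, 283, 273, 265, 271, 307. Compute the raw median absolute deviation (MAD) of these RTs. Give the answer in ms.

10 ms

Sorted: 258, 265, 267, 271, 273, 283, 297, 307, 348 → median = 273
|x − 273|: 6, 15, 24, 75, 10, 0, 8, 2, 34
Sorted deviations: 0, 2, 6, 8, 10, 15, 24, 34, 75 → MAD = 10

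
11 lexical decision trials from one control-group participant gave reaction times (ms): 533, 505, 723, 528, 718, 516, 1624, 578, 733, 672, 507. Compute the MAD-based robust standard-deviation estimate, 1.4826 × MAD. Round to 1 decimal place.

108.2 ms

Sorted: 505, 507, 516, 528, 533, 578, 672, 718, 723, 733, 1624 → median = 578
|x − 578| sorted: 0, 45, 50, 62, 71, 73, 94, 140, 145, 155, 1046 → MAD = 73
Robust SD ≈ 1.4826 × 73 = 108.230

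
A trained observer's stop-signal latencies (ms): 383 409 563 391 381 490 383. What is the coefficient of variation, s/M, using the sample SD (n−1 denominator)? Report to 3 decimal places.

n = 7, Σ = 3000, M = 428.5714
Σ(x−M)² = 30055.714; s = √(30055.714/6) = 70.7763
CV = 70.7763 / 428.5714 = 0.16514

0.165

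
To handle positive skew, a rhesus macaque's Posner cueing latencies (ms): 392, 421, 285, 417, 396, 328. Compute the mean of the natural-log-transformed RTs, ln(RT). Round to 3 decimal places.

ln(RT): 5.9713, 6.0426, 5.6525, 6.0331, 5.9814, 5.7930
Σ ln(RT) = 35.4739
Mean = 35.4739/6 = 5.91232

5.912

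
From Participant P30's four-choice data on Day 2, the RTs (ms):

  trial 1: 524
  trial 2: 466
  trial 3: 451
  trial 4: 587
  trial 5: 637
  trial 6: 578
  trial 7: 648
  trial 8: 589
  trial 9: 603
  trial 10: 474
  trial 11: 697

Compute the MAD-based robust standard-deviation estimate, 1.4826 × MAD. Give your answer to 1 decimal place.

90.4 ms

Sorted: 451, 466, 474, 524, 578, 587, 589, 603, 637, 648, 697 → median = 587
|x − 587| sorted: 0, 2, 9, 16, 50, 61, 63, 110, 113, 121, 136 → MAD = 61
Robust SD ≈ 1.4826 × 61 = 90.439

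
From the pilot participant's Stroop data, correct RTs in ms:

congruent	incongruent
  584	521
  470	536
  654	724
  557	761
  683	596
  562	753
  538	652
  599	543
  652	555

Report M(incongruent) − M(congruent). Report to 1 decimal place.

M(congruent) = 5299/9 = 588.778
M(incongruent) = 5641/9 = 626.778
Difference = 626.778 − 588.778 = 38.000 ms

38.0 ms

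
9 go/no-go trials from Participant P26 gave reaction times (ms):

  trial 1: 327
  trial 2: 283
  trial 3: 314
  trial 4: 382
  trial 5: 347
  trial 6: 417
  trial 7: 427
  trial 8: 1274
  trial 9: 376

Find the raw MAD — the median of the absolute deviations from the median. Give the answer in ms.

Sorted: 283, 314, 327, 347, 376, 382, 417, 427, 1274 → median = 376
|x − 376|: 49, 93, 62, 6, 29, 41, 51, 898, 0
Sorted deviations: 0, 6, 29, 41, 49, 51, 62, 93, 898 → MAD = 49

49 ms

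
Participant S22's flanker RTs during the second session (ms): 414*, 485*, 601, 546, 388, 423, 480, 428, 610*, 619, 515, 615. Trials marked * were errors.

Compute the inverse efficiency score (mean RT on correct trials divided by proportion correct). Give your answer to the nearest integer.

Correct trials (n=9): 601, 546, 388, 423, 480, 428, 619, 515, 615
Mean correct RT = 4615/9 = 512.7778 ms
Proportion correct = 9/12
IES = 512.7778 / (9/12) = 683.704 ms

684 ms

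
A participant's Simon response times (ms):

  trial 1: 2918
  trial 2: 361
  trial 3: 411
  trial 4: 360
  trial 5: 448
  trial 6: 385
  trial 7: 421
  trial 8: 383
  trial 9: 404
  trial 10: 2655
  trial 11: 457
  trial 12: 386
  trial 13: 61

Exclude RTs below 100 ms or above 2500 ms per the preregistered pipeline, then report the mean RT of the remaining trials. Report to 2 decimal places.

Excluded: 61, 2655, 2918
Retained (n=10): Σ = 4016
Mean = 4016/10 = 401.6000

401.60 ms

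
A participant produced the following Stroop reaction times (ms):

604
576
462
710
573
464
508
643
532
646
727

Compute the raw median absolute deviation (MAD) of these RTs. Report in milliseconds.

68 ms

Sorted: 462, 464, 508, 532, 573, 576, 604, 643, 646, 710, 727 → median = 576
|x − 576|: 28, 0, 114, 134, 3, 112, 68, 67, 44, 70, 151
Sorted deviations: 0, 3, 28, 44, 67, 68, 70, 112, 114, 134, 151 → MAD = 68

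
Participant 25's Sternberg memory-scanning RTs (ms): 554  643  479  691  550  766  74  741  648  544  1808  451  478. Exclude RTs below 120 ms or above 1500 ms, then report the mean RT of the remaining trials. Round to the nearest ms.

Excluded: 74, 1808
Retained (n=11): Σ = 6545
Mean = 6545/11 = 595.0000

595 ms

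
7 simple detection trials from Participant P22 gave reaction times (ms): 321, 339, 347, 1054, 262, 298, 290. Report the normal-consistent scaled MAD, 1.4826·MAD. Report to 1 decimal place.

38.5 ms

Sorted: 262, 290, 298, 321, 339, 347, 1054 → median = 321
|x − 321| sorted: 0, 18, 23, 26, 31, 59, 733 → MAD = 26
Robust SD ≈ 1.4826 × 26 = 38.548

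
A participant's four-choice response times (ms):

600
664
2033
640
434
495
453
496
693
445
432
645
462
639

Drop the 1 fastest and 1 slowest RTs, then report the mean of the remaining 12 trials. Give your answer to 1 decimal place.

Sorted: 432, 434, 445, 453, 462, 495, 496, 600, 639, 640, 645, 664, 693, 2033
Drop lowest 1 (432) and highest 1 (2033)
Remaining (n=12): Σ = 6666, mean = 6666/12 = 555.500

555.5 ms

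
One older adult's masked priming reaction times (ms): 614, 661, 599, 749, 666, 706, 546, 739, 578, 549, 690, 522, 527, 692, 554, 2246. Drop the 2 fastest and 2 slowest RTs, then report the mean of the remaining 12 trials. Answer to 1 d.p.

632.8 ms

Sorted: 522, 527, 546, 549, 554, 578, 599, 614, 661, 666, 690, 692, 706, 739, 749, 2246
Drop lowest 2 (522, 527) and highest 2 (749, 2246)
Remaining (n=12): Σ = 7594, mean = 7594/12 = 632.833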